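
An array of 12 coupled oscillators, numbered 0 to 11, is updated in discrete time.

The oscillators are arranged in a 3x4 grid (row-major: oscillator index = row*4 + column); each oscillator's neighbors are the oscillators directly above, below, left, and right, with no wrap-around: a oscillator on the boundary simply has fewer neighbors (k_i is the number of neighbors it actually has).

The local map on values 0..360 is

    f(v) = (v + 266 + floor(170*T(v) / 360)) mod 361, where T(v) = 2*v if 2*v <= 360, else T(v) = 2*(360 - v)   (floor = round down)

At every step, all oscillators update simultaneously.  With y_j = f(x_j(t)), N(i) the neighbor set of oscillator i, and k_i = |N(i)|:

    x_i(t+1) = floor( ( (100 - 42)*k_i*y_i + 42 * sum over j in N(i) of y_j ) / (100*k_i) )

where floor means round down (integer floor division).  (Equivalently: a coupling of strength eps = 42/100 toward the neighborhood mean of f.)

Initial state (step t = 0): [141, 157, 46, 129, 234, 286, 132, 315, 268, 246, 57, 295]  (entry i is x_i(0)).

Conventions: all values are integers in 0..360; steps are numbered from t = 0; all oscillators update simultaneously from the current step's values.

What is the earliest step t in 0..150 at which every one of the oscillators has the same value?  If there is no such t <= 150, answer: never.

Simulating step by step:
t=0: [141, 157, 46, 129, 234, 286, 132, 315, 268, 246, 57, 295]  (not all equal)
t=1: [202, 232, 279, 219, 247, 243, 187, 232, 258, 224, 103, 209]  (not all equal)
t=2: [256, 257, 258, 257, 257, 257, 240, 256, 258, 236, 168, 224]  (not all equal)
t=3: [259, 259, 258, 259, 259, 258, 255, 258, 258, 254, 242, 251]  (not all equal)
t=4: [259, 259, 259, 259, 259, 259, 258, 258, 259, 258, 258, 258]  (not all equal)
t=5: [259, 259, 259, 259, 259, 259, 259, 259, 259, 259, 259, 259]  (all equal)

Answer: 5
Key observation: Synchronization is absorbing here: once all oscillators are equal they stay equal, and step 5 is the first all-equal step.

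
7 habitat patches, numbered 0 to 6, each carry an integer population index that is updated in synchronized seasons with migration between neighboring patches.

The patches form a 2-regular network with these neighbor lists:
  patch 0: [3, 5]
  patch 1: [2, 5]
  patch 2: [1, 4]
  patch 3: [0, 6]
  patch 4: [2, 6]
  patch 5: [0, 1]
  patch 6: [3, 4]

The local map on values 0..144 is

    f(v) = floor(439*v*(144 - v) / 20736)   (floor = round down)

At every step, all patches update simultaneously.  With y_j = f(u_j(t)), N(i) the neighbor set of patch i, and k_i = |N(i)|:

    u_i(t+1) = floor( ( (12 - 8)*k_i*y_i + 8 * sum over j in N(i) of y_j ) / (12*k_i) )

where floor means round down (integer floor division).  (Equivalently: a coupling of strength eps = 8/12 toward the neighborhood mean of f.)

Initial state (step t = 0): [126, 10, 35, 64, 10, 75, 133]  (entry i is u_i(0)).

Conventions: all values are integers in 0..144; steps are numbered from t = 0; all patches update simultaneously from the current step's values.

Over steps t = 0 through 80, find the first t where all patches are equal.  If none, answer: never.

Simulating step by step:
t=0: [126, 10, 35, 64, 10, 75, 133]  (not all equal)
t=1: [88, 72, 45, 62, 46, 61, 55]  (not all equal)
t=2: [106, 103, 99, 104, 97, 106, 101]  (not all equal)
t=3: [86, 89, 93, 88, 93, 86, 91]  (not all equal)
t=4: [104, 102, 101, 103, 100, 104, 102]  (not all equal)
t=5: [88, 89, 91, 89, 91, 88, 90]  (not all equal)
t=6: [103, 103, 102, 103, 102, 103, 102]  (not all equal)
t=7: [89, 89, 89, 89, 90, 89, 89]  (not all equal)
t=8: [103, 103, 102, 103, 102, 103, 102]  (not all equal)

Answer: never
Key observation: The state at step 6 reappears at step 8 — the system is in a cycle of period 2 from step 6 on.  No step 0..8 is synchronized, and the cycle repeats forever, so no step up to 80 (or ever) has all patches equal.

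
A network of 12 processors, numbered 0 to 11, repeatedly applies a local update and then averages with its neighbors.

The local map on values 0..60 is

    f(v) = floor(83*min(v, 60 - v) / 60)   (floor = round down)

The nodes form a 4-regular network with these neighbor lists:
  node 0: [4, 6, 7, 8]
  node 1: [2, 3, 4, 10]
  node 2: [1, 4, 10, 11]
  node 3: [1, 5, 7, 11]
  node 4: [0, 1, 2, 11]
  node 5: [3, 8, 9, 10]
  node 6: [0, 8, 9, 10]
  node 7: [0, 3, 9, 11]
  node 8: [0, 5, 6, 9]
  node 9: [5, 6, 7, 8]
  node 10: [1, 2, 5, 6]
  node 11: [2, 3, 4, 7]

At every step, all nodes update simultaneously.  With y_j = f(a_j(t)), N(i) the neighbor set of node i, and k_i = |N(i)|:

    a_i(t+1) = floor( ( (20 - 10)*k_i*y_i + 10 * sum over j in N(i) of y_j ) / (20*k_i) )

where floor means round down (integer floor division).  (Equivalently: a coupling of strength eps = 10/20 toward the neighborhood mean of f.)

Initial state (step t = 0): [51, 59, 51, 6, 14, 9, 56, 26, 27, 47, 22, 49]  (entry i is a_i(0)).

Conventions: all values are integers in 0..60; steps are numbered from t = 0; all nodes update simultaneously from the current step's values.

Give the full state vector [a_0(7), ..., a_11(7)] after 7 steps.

Simulating step by step:
t=0: [51, 59, 51, 6, 14, 9, 56, 26, 27, 47, 22, 49]
t=1: [18, 9, 14, 11, 14, 17, 14, 24, 24, 19, 18, 16]
t=2: [25, 15, 19, 18, 19, 23, 22, 27, 28, 26, 21, 21]
t=3: [33, 23, 26, 26, 26, 31, 32, 33, 35, 34, 27, 28]
t=4: [36, 33, 35, 35, 35, 37, 36, 36, 35, 36, 36, 36]
t=5: [33, 35, 34, 33, 34, 32, 33, 33, 33, 32, 33, 33]
t=6: [36, 35, 35, 36, 35, 37, 37, 37, 37, 37, 36, 36]
t=7: [32, 33, 33, 32, 33, 31, 31, 31, 31, 31, 32, 33]

Answer: [32, 33, 33, 32, 33, 31, 31, 31, 31, 31, 32, 33]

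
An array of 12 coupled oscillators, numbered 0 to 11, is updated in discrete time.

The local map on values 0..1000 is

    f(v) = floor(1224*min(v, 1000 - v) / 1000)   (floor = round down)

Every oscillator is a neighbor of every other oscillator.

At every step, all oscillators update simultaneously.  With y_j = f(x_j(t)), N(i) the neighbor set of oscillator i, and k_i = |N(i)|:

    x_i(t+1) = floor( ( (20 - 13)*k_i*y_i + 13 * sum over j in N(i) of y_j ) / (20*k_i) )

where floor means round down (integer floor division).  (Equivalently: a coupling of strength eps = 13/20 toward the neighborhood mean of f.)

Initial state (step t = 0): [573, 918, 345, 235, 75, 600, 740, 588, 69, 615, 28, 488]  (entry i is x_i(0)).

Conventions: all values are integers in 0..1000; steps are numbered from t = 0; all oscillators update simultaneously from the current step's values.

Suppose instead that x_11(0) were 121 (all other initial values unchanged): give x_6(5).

Simulating step by step:
t=0: [573, 918, 345, 235, 75, 600, 740, 588, 69, 615, 28, 121]
t=1: [356, 234, 327, 288, 231, 347, 297, 351, 229, 342, 214, 248]
t=2: [376, 333, 366, 352, 332, 373, 355, 374, 331, 371, 326, 338]
t=3: [439, 423, 435, 430, 423, 438, 431, 438, 423, 437, 421, 425]
t=4: [529, 523, 527, 526, 523, 529, 526, 529, 523, 528, 522, 524]
t=5: [578, 580, 579, 579, 580, 578, 579, 578, 580, 579, 581, 580]

Answer: x_6(5) = 579
Key observation: This trace re-runs the system from the modified initial state.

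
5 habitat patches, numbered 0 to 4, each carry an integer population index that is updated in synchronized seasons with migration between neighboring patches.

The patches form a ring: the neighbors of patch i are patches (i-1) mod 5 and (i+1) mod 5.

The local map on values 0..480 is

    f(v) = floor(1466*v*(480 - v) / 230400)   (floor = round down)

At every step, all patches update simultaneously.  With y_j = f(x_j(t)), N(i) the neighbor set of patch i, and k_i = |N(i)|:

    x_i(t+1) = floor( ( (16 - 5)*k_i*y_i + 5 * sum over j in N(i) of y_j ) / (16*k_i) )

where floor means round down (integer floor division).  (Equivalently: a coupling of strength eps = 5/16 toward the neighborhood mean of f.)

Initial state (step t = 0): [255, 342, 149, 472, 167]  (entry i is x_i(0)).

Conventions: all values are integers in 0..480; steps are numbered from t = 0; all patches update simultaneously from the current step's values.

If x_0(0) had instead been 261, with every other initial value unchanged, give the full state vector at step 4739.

Answer: [322, 322, 322, 322, 322]
Key observation: The state at step 14, [323, 323, 323, 323, 323], reappears at step 16: the system is in a cycle of period 2 from step 14 on.  Therefore the state at step 4739 equals the state at step 14 + ((4739 - 14) mod 2) = 15, which is [322, 322, 322, 322, 322].

Derivation:
t=0: [261, 342, 149, 472, 167]
t=1: [348, 311, 265, 117, 288]
t=2: [307, 331, 343, 297, 329]
t=3: [329, 314, 307, 333, 323]
t=4: [319, 329, 332, 316, 319]
t=5: [324, 316, 315, 325, 326]
t=6: [321, 327, 328, 321, 319]
t=7: [323, 318, 318, 323, 325]
t=8: [322, 326, 326, 322, 320]
t=9: [322, 319, 319, 322, 324]
t=10: [323, 325, 325, 323, 321]
t=11: [322, 320, 320, 322, 323]
t=12: [323, 324, 324, 323, 322]
t=13: [322, 321, 321, 322, 322]
t=14: [323, 323, 323, 323, 323]
t=15: [322, 322, 322, 322, 322]
t=16: [323, 323, 323, 323, 323]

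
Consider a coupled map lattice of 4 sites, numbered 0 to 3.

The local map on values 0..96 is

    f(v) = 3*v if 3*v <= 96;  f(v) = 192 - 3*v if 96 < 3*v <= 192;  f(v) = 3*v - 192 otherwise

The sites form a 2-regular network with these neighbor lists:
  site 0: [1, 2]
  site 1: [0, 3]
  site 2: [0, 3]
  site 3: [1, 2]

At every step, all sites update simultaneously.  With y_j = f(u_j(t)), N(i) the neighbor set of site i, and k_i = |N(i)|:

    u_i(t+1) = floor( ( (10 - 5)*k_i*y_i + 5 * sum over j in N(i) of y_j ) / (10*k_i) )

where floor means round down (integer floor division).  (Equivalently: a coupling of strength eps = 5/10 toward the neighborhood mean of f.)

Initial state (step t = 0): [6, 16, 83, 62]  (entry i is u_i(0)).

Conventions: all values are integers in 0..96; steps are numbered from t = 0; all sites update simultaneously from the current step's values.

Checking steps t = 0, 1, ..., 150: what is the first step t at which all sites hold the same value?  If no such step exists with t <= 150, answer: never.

Answer: 2
Key observation: Synchronization is absorbing here: once all sites are equal they stay equal, and step 2 is the first all-equal step.

Derivation:
t=0: [6, 16, 83, 62]  (not all equal)
t=1: [35, 30, 34, 29]  (not all equal)
t=2: [88, 88, 88, 88]  (all equal)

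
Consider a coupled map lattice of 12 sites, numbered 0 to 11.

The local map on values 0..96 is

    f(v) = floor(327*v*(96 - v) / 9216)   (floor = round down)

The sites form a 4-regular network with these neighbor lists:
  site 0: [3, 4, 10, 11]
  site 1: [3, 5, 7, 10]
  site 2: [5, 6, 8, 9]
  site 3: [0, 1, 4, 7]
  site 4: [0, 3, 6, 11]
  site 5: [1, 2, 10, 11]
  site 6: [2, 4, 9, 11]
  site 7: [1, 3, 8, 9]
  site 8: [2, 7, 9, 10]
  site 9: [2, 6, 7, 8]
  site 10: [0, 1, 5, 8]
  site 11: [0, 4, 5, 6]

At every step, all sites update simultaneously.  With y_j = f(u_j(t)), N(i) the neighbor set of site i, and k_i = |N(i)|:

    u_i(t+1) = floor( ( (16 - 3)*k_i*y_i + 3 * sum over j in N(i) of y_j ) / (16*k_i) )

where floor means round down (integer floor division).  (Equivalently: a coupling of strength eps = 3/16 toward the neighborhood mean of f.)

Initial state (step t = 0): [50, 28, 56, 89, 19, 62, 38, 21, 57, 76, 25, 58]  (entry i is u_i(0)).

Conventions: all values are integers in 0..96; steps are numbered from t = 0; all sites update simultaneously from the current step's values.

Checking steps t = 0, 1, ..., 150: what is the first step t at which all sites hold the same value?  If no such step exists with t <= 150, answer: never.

Simulating step by step:
t=0: [50, 28, 56, 89, 19, 62, 38, 21, 57, 76, 25, 58]  (not all equal)
t=1: [75, 64, 77, 29, 53, 73, 75, 55, 75, 56, 64, 76]  (not all equal)
t=2: [57, 71, 53, 68, 75, 59, 57, 77, 57, 75, 69, 54]  (not all equal)
t=3: [75, 62, 78, 65, 58, 76, 76, 53, 75, 58, 67, 78]  (not all equal)
t=4: [57, 72, 51, 71, 74, 54, 54, 78, 57, 74, 66, 51]  (not all equal)
t=5: [76, 61, 79, 61, 60, 78, 77, 51, 75, 59, 70, 79]  (not all equal)
t=6: [55, 73, 49, 74, 72, 50, 53, 79, 57, 73, 62, 48]  (not all equal)
t=7: [77, 60, 79, 57, 63, 79, 78, 50, 75, 61, 74, 79]  (not all equal)
t=8: [53, 74, 48, 76, 69, 48, 51, 79, 56, 71, 57, 48]  (not all equal)
t=9: [78, 58, 80, 54, 67, 79, 79, 49, 76, 63, 77, 80]  (not all equal)
t=10: [51, 75, 46, 77, 65, 48, 49, 79, 54, 69, 52, 46]  (not all equal)
t=11: [79, 56, 80, 53, 71, 79, 79, 50, 77, 67, 79, 80]  (not all equal)
t=12: [49, 76, 46, 77, 60, 48, 48, 78, 52, 65, 48, 46]  (not all equal)
t=13: [79, 55, 80, 53, 75, 79, 80, 51, 79, 71, 79, 80]  (not all equal)
t=14: [48, 76, 45, 77, 54, 48, 46, 78, 49, 60, 48, 45]  (not all equal)
t=15: [79, 55, 80, 53, 78, 79, 80, 52, 79, 75, 79, 80]  (not all equal)
t=16: [48, 76, 45, 77, 49, 48, 45, 78, 48, 54, 48, 45]  (not all equal)
t=17: [79, 55, 80, 53, 79, 79, 80, 52, 79, 78, 79, 81]  (not all equal)
t=18: [48, 76, 45, 76, 48, 48, 45, 77, 48, 50, 48, 43]  (not all equal)
t=19: [79, 55, 81, 55, 79, 79, 80, 54, 79, 79, 79, 80]  (not all equal)
t=20: [48, 76, 43, 76, 48, 48, 45, 76, 48, 48, 48, 45]  (not all equal)
t=21: [79, 55, 80, 55, 79, 79, 80, 55, 79, 79, 79, 81]  (not all equal)
t=22: [48, 76, 45, 76, 48, 48, 45, 76, 48, 48, 48, 43]  (not all equal)
t=23: [79, 55, 81, 55, 79, 79, 80, 55, 79, 79, 79, 80]  (not all equal)
t=24: [48, 76, 43, 76, 48, 48, 45, 76, 48, 48, 48, 45]  (not all equal)

Answer: never
Key observation: The state at step 20 reappears at step 24 — the system is in a cycle of period 4 from step 20 on.  No step 0..24 is synchronized, and the cycle repeats forever, so no step up to 150 (or ever) has all sites equal.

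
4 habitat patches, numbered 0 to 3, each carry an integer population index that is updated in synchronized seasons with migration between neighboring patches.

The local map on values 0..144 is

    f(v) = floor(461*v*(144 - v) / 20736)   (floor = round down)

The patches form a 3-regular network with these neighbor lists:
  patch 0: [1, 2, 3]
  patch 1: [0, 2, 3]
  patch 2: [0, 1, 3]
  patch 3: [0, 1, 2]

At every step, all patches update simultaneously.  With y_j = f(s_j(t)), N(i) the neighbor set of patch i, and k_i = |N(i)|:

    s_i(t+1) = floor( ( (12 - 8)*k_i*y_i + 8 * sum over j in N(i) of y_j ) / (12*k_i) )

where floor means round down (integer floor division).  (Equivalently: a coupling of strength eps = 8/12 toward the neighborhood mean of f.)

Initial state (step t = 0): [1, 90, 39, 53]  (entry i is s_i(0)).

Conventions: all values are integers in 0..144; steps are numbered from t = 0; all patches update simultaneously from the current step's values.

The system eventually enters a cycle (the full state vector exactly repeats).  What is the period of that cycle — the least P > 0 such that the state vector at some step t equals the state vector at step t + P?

Simulating step by step:
t=0: [1, 90, 39, 53]
t=1: [69, 80, 78, 80]
t=2: [113, 113, 113, 113]
t=3: [77, 77, 77, 77]
t=4: [114, 114, 114, 114]
t=5: [76, 76, 76, 76]
t=6: [114, 114, 114, 114]

Answer: 2
Key observation: The state at step 4, [114, 114, 114, 114], reappears at step 6 — and no state repeats earlier — so the cycle the system enters has period 2.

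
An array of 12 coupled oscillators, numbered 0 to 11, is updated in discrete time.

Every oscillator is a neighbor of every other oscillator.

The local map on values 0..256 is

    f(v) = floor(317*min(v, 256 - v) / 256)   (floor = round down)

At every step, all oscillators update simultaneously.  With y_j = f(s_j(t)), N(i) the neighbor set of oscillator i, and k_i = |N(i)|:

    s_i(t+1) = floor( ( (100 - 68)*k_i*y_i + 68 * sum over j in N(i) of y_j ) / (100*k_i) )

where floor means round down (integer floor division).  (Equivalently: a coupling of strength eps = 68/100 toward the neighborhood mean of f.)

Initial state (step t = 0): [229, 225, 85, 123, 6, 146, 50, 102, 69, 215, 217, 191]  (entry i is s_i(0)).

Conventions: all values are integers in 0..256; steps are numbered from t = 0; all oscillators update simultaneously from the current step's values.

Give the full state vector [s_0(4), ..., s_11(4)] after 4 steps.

Simulating step by step:
t=0: [229, 225, 85, 123, 6, 146, 50, 102, 69, 215, 217, 191]
t=1: [65, 66, 84, 96, 58, 92, 72, 89, 78, 69, 69, 77]
t=2: [90, 90, 96, 100, 88, 98, 92, 98, 94, 91, 91, 94]
t=3: [114, 114, 115, 117, 113, 116, 114, 116, 115, 114, 114, 115]
t=4: [141, 141, 141, 142, 140, 142, 141, 142, 141, 141, 141, 141]

Answer: [141, 141, 141, 142, 140, 142, 141, 142, 141, 141, 141, 141]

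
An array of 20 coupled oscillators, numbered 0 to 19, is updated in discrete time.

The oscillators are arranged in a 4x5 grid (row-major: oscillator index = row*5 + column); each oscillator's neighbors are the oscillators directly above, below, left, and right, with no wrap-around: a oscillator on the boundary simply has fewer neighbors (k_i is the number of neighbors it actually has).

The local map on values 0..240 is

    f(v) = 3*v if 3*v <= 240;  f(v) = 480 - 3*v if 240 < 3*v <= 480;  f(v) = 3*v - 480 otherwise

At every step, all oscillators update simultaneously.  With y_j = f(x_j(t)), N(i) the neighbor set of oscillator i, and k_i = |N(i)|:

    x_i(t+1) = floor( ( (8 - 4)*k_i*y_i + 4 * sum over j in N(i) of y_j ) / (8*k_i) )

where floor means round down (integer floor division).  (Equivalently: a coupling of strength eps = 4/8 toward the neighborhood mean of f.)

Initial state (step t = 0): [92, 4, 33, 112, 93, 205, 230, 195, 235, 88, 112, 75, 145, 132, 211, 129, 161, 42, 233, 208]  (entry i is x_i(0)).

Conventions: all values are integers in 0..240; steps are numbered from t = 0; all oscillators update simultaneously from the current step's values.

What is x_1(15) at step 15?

Simulating step by step:
t=0: [92, 4, 33, 112, 93, 205, 230, 195, 235, 88, 112, 75, 145, 132, 211, 129, 161, 42, 233, 208]
t=1: [138, 91, 93, 159, 190, 160, 164, 124, 181, 204, 147, 162, 90, 122, 150, 83, 75, 107, 168, 165]
t=2: [84, 150, 153, 60, 78, 19, 46, 114, 76, 96, 59, 63, 153, 97, 58, 181, 178, 156, 60, 21]
t=3: [135, 79, 68, 170, 210, 119, 120, 120, 201, 202, 140, 143, 76, 169, 161, 89, 71, 48, 134, 120]
t=4: [127, 185, 166, 94, 114, 104, 126, 144, 99, 109, 94, 103, 156, 67, 47, 174, 174, 158, 87, 80]
t=5: [110, 74, 62, 155, 156, 150, 108, 63, 166, 153, 162, 129, 59, 169, 169, 81, 57, 48, 184, 210]
t=6: [138, 193, 164, 43, 15, 67, 144, 161, 40, 20, 63, 110, 145, 50, 46, 162, 164, 142, 89, 99]
t=7: [108, 70, 44, 94, 69, 151, 80, 29, 102, 80, 154, 111, 67, 139, 134, 53, 41, 72, 171, 179]
t=8: [137, 193, 148, 184, 213, 82, 178, 136, 160, 196, 64, 146, 164, 92, 99, 114, 148, 167, 72, 56]
t=9: [117, 76, 58, 68, 124, 169, 82, 48, 57, 111, 165, 57, 48, 153, 171, 126, 51, 54, 173, 183]
t=10: [128, 203, 183, 177, 141, 76, 188, 162, 150, 125, 57, 153, 134, 58, 56, 93, 149, 137, 61, 52]
t=11: [137, 106, 65, 51, 67, 172, 90, 35, 57, 95, 160, 56, 72, 144, 156, 151, 65, 83, 158, 165]
t=12: [84, 160, 167, 171, 187, 64, 163, 151, 148, 161, 38, 161, 177, 74, 49, 62, 168, 185, 52, 12]
t=13: [162, 43, 20, 39, 49, 154, 32, 28, 53, 45, 120, 26, 66, 159, 117, 127, 56, 76, 133, 93]
t=14: [39, 91, 85, 119, 136, 46, 86, 106, 121, 140, 92, 111, 148, 72, 121, 121, 151, 188, 112, 153]
t=15: [144, 197, 194, 130, 81, 159, 192, 156, 128, 81, 169, 134, 94, 159, 108, 116, 71, 76, 125, 75]

Answer: x_1(15) = 197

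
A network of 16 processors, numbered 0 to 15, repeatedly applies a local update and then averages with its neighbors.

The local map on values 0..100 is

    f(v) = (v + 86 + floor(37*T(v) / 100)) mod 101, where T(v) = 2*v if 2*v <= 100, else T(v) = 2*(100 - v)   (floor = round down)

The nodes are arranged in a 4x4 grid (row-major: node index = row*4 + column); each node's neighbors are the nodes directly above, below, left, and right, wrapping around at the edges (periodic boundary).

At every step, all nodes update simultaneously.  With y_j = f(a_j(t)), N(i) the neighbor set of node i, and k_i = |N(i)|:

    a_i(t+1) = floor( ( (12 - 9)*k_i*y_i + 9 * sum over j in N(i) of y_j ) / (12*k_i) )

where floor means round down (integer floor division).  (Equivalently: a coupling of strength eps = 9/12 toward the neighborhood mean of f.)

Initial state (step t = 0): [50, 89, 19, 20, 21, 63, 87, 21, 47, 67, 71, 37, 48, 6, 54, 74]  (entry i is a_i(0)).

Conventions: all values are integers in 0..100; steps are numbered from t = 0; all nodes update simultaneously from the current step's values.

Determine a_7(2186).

Answer: a_7(2186) = 79
Key observation: The state at step 5, [79, 79, 79, 79, 79, 79, 79, 79, 79, 79, 79, 79, 79, 79, 79, 79], reappears at step 6: the system is in a cycle of period 1 from step 5 on.  Therefore the state at step 2186 equals the state at step 5 + ((2186 - 5) mod 1) = 5, which is [79, 79, 79, 79, 79, 79, 79, 79, 79, 79, 79, 79, 79, 79, 79, 79].

Derivation:
t=0: [50, 89, 19, 20, 21, 63, 87, 21, 47, 67, 71, 37, 48, 6, 54, 74]
t=1: [53, 69, 52, 40, 49, 67, 56, 37, 56, 77, 71, 57, 75, 80, 68, 58]
t=2: [70, 75, 70, 63, 68, 74, 69, 62, 74, 76, 75, 69, 75, 77, 75, 71]
t=3: [76, 77, 76, 76, 76, 77, 76, 75, 77, 78, 77, 76, 77, 78, 77, 76]
t=4: [78, 78, 78, 78, 78, 78, 78, 78, 78, 79, 78, 78, 78, 79, 78, 78]
t=5: [79, 79, 79, 79, 79, 79, 79, 79, 79, 79, 79, 79, 79, 79, 79, 79]
t=6: [79, 79, 79, 79, 79, 79, 79, 79, 79, 79, 79, 79, 79, 79, 79, 79]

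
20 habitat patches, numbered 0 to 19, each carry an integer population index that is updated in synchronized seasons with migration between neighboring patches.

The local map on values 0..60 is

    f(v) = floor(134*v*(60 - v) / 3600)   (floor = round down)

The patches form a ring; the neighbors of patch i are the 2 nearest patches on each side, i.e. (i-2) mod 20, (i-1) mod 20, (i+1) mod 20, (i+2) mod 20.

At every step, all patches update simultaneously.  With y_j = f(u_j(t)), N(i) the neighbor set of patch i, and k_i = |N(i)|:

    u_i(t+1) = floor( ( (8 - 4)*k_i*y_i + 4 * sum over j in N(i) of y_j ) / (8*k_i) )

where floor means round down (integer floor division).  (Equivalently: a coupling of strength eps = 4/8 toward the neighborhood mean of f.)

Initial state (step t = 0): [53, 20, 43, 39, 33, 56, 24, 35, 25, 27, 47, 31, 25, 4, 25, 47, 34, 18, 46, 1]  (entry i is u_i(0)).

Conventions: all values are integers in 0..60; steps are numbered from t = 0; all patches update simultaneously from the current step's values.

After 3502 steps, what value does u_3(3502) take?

Answer: u_3(3502) = 33
Key observation: The state at step 4, [33, 33, 33, 33, 33, 33, 33, 33, 33, 33, 33, 33, 33, 33, 33, 33, 33, 33, 33, 33], reappears at step 5: the system is in a cycle of period 1 from step 4 on.  Therefore the state at step 3502 equals the state at step 4 + ((3502 - 4) mod 1) = 4, which is [33, 33, 33, 33, 33, 33, 33, 33, 33, 33, 33, 33, 33, 33, 33, 33, 33, 33, 33, 33].

Derivation:
t=0: [53, 20, 43, 39, 33, 56, 24, 35, 25, 27, 47, 31, 25, 4, 25, 47, 34, 18, 46, 1]
t=1: [16, 23, 26, 27, 28, 19, 29, 29, 30, 31, 27, 28, 27, 18, 27, 23, 29, 23, 20, 12]
t=2: [27, 29, 31, 32, 32, 30, 32, 32, 33, 33, 33, 32, 32, 30, 32, 31, 32, 29, 28, 25]
t=3: [32, 32, 33, 33, 33, 33, 33, 33, 33, 33, 33, 33, 33, 33, 33, 33, 33, 32, 32, 32]
t=4: [33, 33, 33, 33, 33, 33, 33, 33, 33, 33, 33, 33, 33, 33, 33, 33, 33, 33, 33, 33]
t=5: [33, 33, 33, 33, 33, 33, 33, 33, 33, 33, 33, 33, 33, 33, 33, 33, 33, 33, 33, 33]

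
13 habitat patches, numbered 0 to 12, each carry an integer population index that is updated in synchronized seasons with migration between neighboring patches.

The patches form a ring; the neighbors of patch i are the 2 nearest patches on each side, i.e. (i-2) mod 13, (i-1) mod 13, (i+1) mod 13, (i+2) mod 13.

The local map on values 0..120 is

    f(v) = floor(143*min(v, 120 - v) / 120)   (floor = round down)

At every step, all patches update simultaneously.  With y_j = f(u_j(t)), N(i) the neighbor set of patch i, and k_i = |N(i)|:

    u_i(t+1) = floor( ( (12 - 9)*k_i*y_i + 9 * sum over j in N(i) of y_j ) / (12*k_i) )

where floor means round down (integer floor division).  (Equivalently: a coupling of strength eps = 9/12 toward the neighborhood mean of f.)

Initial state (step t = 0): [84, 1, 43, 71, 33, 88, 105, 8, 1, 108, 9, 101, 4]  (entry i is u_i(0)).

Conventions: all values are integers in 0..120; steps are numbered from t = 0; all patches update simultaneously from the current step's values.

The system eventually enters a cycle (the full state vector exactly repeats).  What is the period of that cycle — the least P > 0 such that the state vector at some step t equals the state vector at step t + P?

Answer: 4
Key observation: The state at step 16, [59, 60, 60, 60, 60, 60, 59, 59, 59, 59, 59, 59, 59], reappears at step 20 — and no state repeats earlier — so the cycle the system enters has period 4.

Derivation:
t=0: [84, 1, 43, 71, 33, 88, 105, 8, 1, 108, 9, 101, 4]
t=1: [25, 29, 39, 38, 40, 32, 20, 15, 9, 11, 10, 18, 15]
t=2: [29, 34, 40, 42, 40, 34, 26, 20, 14, 14, 14, 18, 22]
t=3: [33, 39, 43, 45, 43, 38, 31, 24, 19, 18, 18, 22, 27]
t=4: [38, 44, 48, 49, 47, 42, 36, 30, 25, 23, 24, 27, 32]
t=5: [44, 50, 53, 54, 52, 48, 42, 36, 32, 30, 30, 33, 38]
t=6: [51, 56, 60, 61, 59, 54, 49, 44, 39, 37, 38, 41, 45]
t=7: [59, 64, 67, 68, 66, 62, 58, 52, 48, 46, 47, 49, 54]
t=8: [64, 64, 64, 64, 65, 65, 64, 61, 59, 57, 57, 60, 62]
t=9: [67, 66, 65, 65, 65, 66, 67, 67, 68, 68, 68, 68, 67]
t=10: [63, 64, 64, 64, 64, 64, 63, 62, 61, 61, 61, 61, 62]
t=11: [67, 66, 66, 66, 66, 66, 67, 68, 69, 69, 69, 69, 68]
t=12: [62, 63, 63, 64, 63, 63, 62, 61, 60, 60, 60, 60, 61]
t=13: [68, 67, 67, 66, 67, 67, 68, 69, 70, 70, 70, 70, 69]
t=14: [61, 62, 62, 63, 62, 62, 61, 60, 59, 59, 59, 59, 60]
t=15: [69, 69, 68, 68, 68, 69, 69, 70, 70, 70, 70, 70, 70]
t=16: [59, 60, 60, 60, 60, 60, 59, 59, 59, 59, 59, 59, 59]
t=17: [70, 70, 70, 71, 70, 70, 70, 70, 70, 70, 70, 70, 70]
t=18: [59, 58, 58, 58, 58, 58, 59, 59, 59, 59, 59, 59, 59]
t=19: [69, 69, 69, 69, 69, 69, 69, 69, 70, 70, 70, 70, 69]
t=20: [59, 60, 60, 60, 60, 60, 59, 59, 59, 59, 59, 59, 59]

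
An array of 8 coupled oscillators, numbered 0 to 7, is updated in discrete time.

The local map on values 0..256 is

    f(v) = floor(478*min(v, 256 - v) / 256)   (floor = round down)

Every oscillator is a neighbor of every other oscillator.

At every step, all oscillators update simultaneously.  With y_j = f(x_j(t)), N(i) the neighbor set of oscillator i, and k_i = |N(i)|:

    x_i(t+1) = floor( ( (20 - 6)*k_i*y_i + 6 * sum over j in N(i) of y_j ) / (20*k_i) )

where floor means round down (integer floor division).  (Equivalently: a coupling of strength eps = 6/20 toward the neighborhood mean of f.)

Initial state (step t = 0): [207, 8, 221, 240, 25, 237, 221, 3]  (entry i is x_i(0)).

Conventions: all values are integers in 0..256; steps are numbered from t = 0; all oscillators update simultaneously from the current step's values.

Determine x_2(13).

Answer: x_2(13) = 162

Derivation:
t=0: [207, 8, 221, 240, 25, 237, 221, 3]
t=1: [74, 24, 57, 34, 45, 38, 57, 18]
t=2: [118, 56, 97, 69, 82, 73, 97, 49]
t=3: [195, 119, 170, 135, 151, 140, 170, 110]
t=4: [138, 210, 169, 212, 192, 206, 169, 198]
t=5: [188, 100, 150, 98, 122, 105, 150, 115]
t=6: [148, 187, 194, 184, 214, 194, 194, 205]
t=7: [174, 126, 117, 130, 93, 117, 117, 104]
t=8: [171, 224, 213, 224, 184, 213, 213, 197]
t=9: [136, 71, 85, 71, 120, 85, 85, 104]
t=10: [206, 145, 162, 145, 206, 162, 162, 186]
t=11: [114, 189, 168, 189, 114, 168, 168, 139]
t=12: [198, 141, 167, 141, 198, 167, 167, 202]
t=13: [124, 193, 162, 193, 124, 162, 162, 118]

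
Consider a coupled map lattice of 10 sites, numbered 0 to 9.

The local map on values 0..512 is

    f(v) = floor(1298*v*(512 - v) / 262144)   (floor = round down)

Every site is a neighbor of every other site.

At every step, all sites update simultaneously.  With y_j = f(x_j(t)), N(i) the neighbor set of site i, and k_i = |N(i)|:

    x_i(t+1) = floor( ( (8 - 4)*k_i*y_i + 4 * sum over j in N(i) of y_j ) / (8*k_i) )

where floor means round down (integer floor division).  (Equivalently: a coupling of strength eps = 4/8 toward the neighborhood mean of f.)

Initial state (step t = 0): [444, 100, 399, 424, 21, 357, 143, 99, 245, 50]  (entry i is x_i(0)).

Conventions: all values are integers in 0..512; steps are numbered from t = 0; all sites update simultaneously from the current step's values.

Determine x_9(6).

Simulating step by step:
t=0: [444, 100, 399, 424, 21, 357, 143, 99, 245, 50]
t=1: [176, 200, 209, 192, 132, 231, 226, 200, 253, 160]
t=2: [297, 304, 306, 302, 277, 310, 309, 304, 311, 291]
t=3: [314, 313, 312, 313, 317, 312, 312, 313, 311, 315]
t=4: [307, 307, 307, 307, 306, 307, 307, 307, 308, 307]
t=5: [311, 311, 311, 311, 311, 311, 311, 311, 311, 311]
t=6: [309, 309, 309, 309, 309, 309, 309, 309, 309, 309]

Answer: x_9(6) = 309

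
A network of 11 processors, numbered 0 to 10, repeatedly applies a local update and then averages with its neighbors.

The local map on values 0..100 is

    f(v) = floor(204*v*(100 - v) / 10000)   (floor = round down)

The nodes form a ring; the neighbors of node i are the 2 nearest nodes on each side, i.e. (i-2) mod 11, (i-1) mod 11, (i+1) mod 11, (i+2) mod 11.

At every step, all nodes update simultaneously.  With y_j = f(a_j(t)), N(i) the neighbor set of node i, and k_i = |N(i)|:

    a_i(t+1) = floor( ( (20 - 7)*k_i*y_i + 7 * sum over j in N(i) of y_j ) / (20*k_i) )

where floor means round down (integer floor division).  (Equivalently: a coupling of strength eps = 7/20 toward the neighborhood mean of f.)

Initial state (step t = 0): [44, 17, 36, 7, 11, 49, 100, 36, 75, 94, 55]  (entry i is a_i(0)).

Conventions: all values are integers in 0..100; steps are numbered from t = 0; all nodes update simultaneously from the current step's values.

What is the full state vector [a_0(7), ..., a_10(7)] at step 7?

Simulating step by step:
t=0: [44, 17, 36, 7, 11, 49, 100, 36, 75, 94, 55]
t=1: [44, 32, 40, 21, 21, 39, 13, 39, 34, 23, 43]
t=2: [48, 44, 45, 36, 34, 43, 30, 44, 42, 40, 47]
t=3: [49, 49, 49, 47, 45, 48, 44, 49, 48, 48, 49]
t=4: [50, 50, 50, 50, 50, 50, 50, 50, 50, 50, 50]
t=5: [51, 51, 51, 51, 51, 51, 51, 51, 51, 51, 51]
t=6: [50, 50, 50, 50, 50, 50, 50, 50, 50, 50, 50]
t=7: [51, 51, 51, 51, 51, 51, 51, 51, 51, 51, 51]

Answer: [51, 51, 51, 51, 51, 51, 51, 51, 51, 51, 51]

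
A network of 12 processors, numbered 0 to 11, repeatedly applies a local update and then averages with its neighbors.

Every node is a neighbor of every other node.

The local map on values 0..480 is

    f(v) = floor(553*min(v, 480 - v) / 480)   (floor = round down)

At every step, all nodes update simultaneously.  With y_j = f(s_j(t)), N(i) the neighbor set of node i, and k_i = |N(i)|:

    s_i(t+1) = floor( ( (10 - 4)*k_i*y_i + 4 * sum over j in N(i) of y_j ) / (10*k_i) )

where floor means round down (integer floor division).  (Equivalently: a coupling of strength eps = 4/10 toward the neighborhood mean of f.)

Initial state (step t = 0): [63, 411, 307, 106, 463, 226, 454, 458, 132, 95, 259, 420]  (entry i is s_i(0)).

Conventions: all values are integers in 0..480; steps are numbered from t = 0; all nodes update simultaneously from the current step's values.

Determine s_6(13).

Answer: s_6(13) = 268

Derivation:
t=0: [63, 411, 307, 106, 463, 226, 454, 458, 132, 95, 259, 420]
t=1: [91, 95, 162, 119, 61, 197, 66, 64, 136, 111, 193, 89]
t=2: [116, 119, 162, 134, 97, 185, 100, 98, 145, 129, 182, 115]
t=3: [141, 143, 170, 152, 128, 186, 130, 129, 160, 149, 183, 140]
t=4: [166, 168, 185, 174, 158, 196, 159, 159, 179, 172, 194, 166]
t=5: [194, 195, 206, 199, 189, 213, 189, 189, 202, 198, 212, 194]
t=6: [225, 225, 233, 228, 221, 237, 221, 221, 230, 228, 237, 225]
t=7: [260, 260, 265, 261, 257, 268, 257, 257, 263, 261, 268, 260]
t=8: [252, 252, 248, 251, 253, 247, 253, 253, 250, 251, 247, 252]
t=9: [262, 262, 265, 263, 262, 266, 262, 262, 263, 263, 266, 262]
t=10: [250, 250, 248, 249, 250, 247, 250, 250, 249, 249, 247, 250]
t=11: [264, 264, 266, 265, 264, 266, 264, 264, 265, 265, 266, 264]
t=12: [247, 247, 246, 247, 247, 246, 247, 247, 247, 247, 246, 247]
t=13: [268, 268, 268, 268, 268, 268, 268, 268, 268, 268, 268, 268]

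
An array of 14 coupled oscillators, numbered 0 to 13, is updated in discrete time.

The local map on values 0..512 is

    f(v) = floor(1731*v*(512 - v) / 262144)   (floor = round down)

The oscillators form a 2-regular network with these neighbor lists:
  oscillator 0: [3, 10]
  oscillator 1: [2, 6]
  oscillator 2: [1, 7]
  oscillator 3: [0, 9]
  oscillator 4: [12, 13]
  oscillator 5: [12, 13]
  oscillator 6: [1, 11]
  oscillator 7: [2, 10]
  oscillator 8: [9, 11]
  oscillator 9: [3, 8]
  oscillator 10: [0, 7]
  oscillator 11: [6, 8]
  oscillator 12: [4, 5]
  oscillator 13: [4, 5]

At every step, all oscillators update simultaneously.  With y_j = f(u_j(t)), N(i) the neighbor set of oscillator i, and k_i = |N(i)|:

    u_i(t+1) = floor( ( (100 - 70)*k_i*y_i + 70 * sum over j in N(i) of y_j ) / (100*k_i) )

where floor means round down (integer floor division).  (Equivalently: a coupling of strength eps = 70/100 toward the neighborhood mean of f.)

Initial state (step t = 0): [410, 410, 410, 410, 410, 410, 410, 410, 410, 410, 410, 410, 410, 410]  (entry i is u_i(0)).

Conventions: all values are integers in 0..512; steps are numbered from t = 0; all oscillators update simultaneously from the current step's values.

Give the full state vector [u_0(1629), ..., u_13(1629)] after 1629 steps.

Answer: [237, 237, 237, 237, 237, 237, 237, 237, 237, 237, 237, 237, 237, 237]
Key observation: The state at step 2, [430, 430, 430, 430, 430, 430, 430, 430, 430, 430, 430, 430, 430, 430], reappears at step 6: the system is in a cycle of period 4 from step 2 on.  Therefore the state at step 1629 equals the state at step 2 + ((1629 - 2) mod 4) = 5, which is [237, 237, 237, 237, 237, 237, 237, 237, 237, 237, 237, 237, 237, 237].

Derivation:
t=0: [410, 410, 410, 410, 410, 410, 410, 410, 410, 410, 410, 410, 410, 410]
t=1: [276, 276, 276, 276, 276, 276, 276, 276, 276, 276, 276, 276, 276, 276]
t=2: [430, 430, 430, 430, 430, 430, 430, 430, 430, 430, 430, 430, 430, 430]
t=3: [232, 232, 232, 232, 232, 232, 232, 232, 232, 232, 232, 232, 232, 232]
t=4: [428, 428, 428, 428, 428, 428, 428, 428, 428, 428, 428, 428, 428, 428]
t=5: [237, 237, 237, 237, 237, 237, 237, 237, 237, 237, 237, 237, 237, 237]
t=6: [430, 430, 430, 430, 430, 430, 430, 430, 430, 430, 430, 430, 430, 430]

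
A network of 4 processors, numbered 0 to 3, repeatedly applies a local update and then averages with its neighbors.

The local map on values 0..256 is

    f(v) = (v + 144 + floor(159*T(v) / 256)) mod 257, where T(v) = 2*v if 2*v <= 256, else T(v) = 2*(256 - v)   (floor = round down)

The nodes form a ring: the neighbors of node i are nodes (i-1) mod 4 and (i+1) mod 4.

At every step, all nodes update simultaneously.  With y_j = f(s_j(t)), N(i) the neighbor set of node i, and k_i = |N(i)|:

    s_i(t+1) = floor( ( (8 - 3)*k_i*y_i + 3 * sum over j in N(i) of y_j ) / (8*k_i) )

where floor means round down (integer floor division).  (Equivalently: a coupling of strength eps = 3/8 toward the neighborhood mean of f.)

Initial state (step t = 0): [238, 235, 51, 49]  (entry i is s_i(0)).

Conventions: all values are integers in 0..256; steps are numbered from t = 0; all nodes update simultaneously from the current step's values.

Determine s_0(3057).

Simulating step by step:
t=0: [238, 235, 51, 49]
t=1: [167, 120, 75, 185]
t=2: [161, 138, 93, 141]
t=3: [167, 155, 123, 155]
t=4: [165, 165, 163, 165]
t=5: [165, 165, 165, 165]
t=6: [165, 165, 165, 165]

Answer: s_0(3057) = 165
Key observation: The state at step 5, [165, 165, 165, 165], reappears at step 6: the system is in a cycle of period 1 from step 5 on.  Therefore the state at step 3057 equals the state at step 5 + ((3057 - 5) mod 1) = 5, which is [165, 165, 165, 165].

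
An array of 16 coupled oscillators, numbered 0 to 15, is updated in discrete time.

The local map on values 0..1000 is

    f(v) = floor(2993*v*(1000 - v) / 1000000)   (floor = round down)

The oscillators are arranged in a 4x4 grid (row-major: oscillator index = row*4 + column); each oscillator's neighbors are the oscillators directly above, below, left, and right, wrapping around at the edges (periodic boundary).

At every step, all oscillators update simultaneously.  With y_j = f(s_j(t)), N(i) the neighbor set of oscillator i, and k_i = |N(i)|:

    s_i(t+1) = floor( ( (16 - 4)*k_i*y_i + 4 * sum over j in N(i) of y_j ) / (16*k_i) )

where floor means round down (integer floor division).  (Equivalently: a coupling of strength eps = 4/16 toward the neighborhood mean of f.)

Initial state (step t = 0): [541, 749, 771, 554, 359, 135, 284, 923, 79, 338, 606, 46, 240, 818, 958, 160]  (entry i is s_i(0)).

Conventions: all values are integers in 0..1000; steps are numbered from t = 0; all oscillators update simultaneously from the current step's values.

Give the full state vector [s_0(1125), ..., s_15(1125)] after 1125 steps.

Answer: [655, 655, 655, 655, 655, 655, 655, 656, 656, 655, 656, 656, 655, 655, 655, 656]
Key observation: The state at step 28, [676, 676, 676, 675, 675, 676, 675, 675, 675, 675, 675, 675, 675, 676, 675, 675], reappears at step 30: the system is in a cycle of period 2 from step 28 on.  Therefore the state at step 1125 equals the state at step 28 + ((1125 - 28) mod 2) = 29, which is [655, 655, 655, 655, 655, 655, 655, 656, 656, 655, 656, 656, 655, 655, 655, 656].

Derivation:
t=0: [541, 749, 771, 554, 359, 135, 284, 923, 79, 338, 606, 46, 240, 818, 958, 160]
t=1: [715, 550, 522, 672, 611, 419, 568, 294, 289, 609, 631, 194, 521, 452, 220, 397]
t=2: [635, 731, 724, 662, 694, 727, 724, 626, 625, 707, 673, 515, 727, 725, 565, 686]
t=3: [675, 596, 610, 666, 644, 598, 607, 690, 688, 624, 662, 729, 610, 605, 707, 654]
t=4: [665, 715, 703, 666, 680, 715, 706, 645, 649, 698, 665, 607, 702, 708, 638, 669]
t=5: [658, 614, 629, 663, 653, 613, 627, 679, 674, 633, 665, 703, 633, 623, 678, 664]
t=6: [676, 705, 694, 669, 676, 706, 694, 655, 661, 692, 666, 633, 689, 698, 660, 665]
t=7: [652, 625, 638, 661, 655, 625, 638, 672, 666, 639, 663, 688, 644, 633, 665, 666]
t=8: [680, 698, 688, 670, 676, 698, 688, 661, 667, 688, 669, 647, 683, 692, 669, 665]
t=9: [650, 632, 643, 660, 654, 633, 644, 667, 662, 643, 660, 678, 649, 639, 659, 665]
t=10: [680, 694, 685, 671, 677, 692, 684, 665, 670, 685, 671, 656, 679, 688, 673, 666]
t=11: [650, 637, 646, 659, 653, 639, 647, 664, 659, 646, 659, 672, 652, 643, 656, 664]
t=12: [680, 690, 683, 672, 677, 688, 681, 668, 672, 683, 672, 661, 678, 685, 675, 668]
t=13: [651, 641, 648, 658, 653, 643, 650, 661, 658, 648, 658, 667, 653, 646, 655, 662]
t=14: [679, 686, 681, 673, 677, 685, 679, 670, 673, 681, 673, 665, 677, 683, 676, 669]
t=15: [652, 645, 650, 657, 654, 646, 652, 660, 657, 650, 657, 664, 654, 648, 654, 661]
t=16: [678, 684, 679, 674, 677, 683, 678, 671, 674, 679, 674, 668, 676, 681, 676, 670]
t=17: [653, 647, 652, 656, 654, 648, 653, 659, 656, 652, 656, 661, 655, 650, 655, 660]
t=18: [677, 682, 678, 675, 676, 681, 677, 672, 675, 678, 675, 670, 676, 679, 676, 671]
t=19: [653, 649, 653, 656, 654, 650, 654, 658, 656, 653, 655, 660, 655, 652, 655, 659]
t=20: [677, 680, 677, 675, 676, 679, 676, 673, 675, 677, 675, 671, 676, 678, 676, 672]
t=21: [654, 651, 654, 656, 655, 652, 655, 657, 656, 654, 656, 659, 655, 653, 655, 658]
t=22: [676, 679, 676, 675, 676, 678, 676, 674, 675, 676, 675, 672, 675, 677, 675, 673]
t=23: [654, 652, 654, 656, 655, 653, 655, 656, 656, 654, 656, 658, 655, 654, 655, 657]
t=24: [676, 678, 676, 675, 676, 677, 676, 675, 675, 676, 675, 673, 675, 677, 675, 674]
t=25: [655, 653, 655, 655, 655, 654, 655, 656, 656, 655, 656, 657, 655, 654, 655, 656]
t=26: [676, 677, 676, 675, 675, 676, 675, 675, 675, 676, 675, 674, 675, 676, 675, 675]
t=27: [655, 654, 655, 655, 655, 655, 655, 656, 656, 655, 656, 656, 655, 655, 655, 656]
t=28: [676, 676, 676, 675, 675, 676, 675, 675, 675, 675, 675, 675, 675, 676, 675, 675]
t=29: [655, 655, 655, 655, 655, 655, 655, 656, 656, 655, 656, 656, 655, 655, 655, 656]
t=30: [676, 676, 676, 675, 675, 676, 675, 675, 675, 675, 675, 675, 675, 676, 675, 675]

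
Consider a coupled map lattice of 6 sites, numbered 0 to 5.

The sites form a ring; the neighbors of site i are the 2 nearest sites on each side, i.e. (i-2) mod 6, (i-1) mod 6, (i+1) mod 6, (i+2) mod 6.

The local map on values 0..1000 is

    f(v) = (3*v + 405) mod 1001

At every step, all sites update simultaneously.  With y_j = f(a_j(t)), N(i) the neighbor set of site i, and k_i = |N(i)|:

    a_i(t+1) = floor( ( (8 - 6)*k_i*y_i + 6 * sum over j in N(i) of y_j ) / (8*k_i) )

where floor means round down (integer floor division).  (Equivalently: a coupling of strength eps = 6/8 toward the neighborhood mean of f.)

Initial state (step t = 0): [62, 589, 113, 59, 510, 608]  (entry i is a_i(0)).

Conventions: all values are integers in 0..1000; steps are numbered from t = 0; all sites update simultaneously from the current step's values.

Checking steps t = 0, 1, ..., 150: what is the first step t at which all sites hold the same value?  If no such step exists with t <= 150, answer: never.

Simulating step by step:
t=0: [62, 589, 113, 59, 510, 608]  (not all equal)
t=1: [536, 444, 612, 534, 635, 483]  (not all equal)
t=2: [403, 391, 258, 401, 284, 412]  (not all equal)
t=3: [462, 526, 429, 461, 446, 544]  (not all equal)
t=4: [656, 677, 791, 656, 617, 627]  (not all equal)
t=5: [420, 446, 462, 420, 401, 339]  (not all equal)
t=6: [646, 661, 699, 646, 627, 607]  (not all equal)
t=7: [346, 360, 378, 346, 334, 309]  (not all equal)
t=8: [440, 449, 467, 440, 430, 415]  (not all equal)
t=9: [724, 731, 743, 724, 717, 704]  (not all equal)
t=10: [574, 579, 589, 574, 569, 560]  (not all equal)
t=11: [125, 129, 136, 125, 121, 114]  (not all equal)
t=12: [780, 783, 788, 780, 777, 771]  (not all equal)
t=13: [742, 744, 749, 742, 740, 736]  (not all equal)
t=14: [629, 631, 634, 629, 628, 624]  (not all equal)
t=15: [290, 291, 294, 290, 289, 286]  (not all equal)
t=16: [274, 274, 277, 274, 273, 271]  (not all equal)
t=17: [225, 226, 227, 225, 225, 223]  (not all equal)
t=18: [79, 79, 81, 79, 79, 78]  (not all equal)
t=19: [642, 642, 643, 642, 642, 641]  (not all equal)
t=20: [329, 329, 329, 329, 329, 328]  (not all equal)
t=21: [390, 390, 391, 390, 390, 390]  (not all equal)
t=22: [574, 574, 574, 574, 574, 574]  (all equal)

Answer: 22
Key observation: Synchronization is absorbing here: once all sites are equal they stay equal, and step 22 is the first all-equal step.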